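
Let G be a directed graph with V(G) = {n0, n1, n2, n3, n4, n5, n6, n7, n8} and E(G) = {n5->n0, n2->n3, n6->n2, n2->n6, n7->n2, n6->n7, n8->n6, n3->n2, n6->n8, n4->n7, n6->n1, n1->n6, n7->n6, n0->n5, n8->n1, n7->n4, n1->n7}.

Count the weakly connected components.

From n0: component {n0, n5}.
From n1: component {n1, n2, n3, n4, n6, n7, n8}.
That's 2 components.

2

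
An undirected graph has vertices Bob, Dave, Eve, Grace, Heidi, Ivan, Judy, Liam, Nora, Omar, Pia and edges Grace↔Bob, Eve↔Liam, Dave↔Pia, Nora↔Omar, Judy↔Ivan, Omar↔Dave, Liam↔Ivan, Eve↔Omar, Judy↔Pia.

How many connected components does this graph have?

From Bob: component {Bob, Grace}.
From Dave: component {Dave, Eve, Ivan, Judy, Liam, Nora, Omar, Pia}.
From Heidi: component {Heidi}.
That's 3 components.

3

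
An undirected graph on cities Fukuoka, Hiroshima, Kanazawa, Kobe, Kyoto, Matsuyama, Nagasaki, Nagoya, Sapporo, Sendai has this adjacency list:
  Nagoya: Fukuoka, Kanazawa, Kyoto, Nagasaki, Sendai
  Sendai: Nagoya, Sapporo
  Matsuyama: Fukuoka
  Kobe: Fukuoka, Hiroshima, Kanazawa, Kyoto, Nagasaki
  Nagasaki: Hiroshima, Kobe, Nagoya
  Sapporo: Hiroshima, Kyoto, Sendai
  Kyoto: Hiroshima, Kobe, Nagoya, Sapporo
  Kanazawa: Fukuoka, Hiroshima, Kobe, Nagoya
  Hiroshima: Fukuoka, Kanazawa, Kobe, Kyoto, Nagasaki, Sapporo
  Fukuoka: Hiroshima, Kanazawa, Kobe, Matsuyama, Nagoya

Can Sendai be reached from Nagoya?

Yes

Explore from Nagoya.
Distance 1: reach Fukuoka, Kanazawa, Kyoto, Nagasaki, Sendai.
Found Sendai.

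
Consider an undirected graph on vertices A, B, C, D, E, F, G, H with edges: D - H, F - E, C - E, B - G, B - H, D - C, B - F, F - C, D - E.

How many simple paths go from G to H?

G–B–F–C–D–H
G–B–F–C–E–D–H
G–B–F–E–C–D–H
G–B–F–E–D–H
G–B–H

5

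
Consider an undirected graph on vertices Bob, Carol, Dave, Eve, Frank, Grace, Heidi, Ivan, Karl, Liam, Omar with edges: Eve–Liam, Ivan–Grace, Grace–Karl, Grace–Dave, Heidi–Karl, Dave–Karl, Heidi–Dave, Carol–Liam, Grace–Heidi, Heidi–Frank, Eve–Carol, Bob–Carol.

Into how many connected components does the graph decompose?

3

From Bob: component {Bob, Carol, Eve, Liam}.
From Dave: component {Dave, Frank, Grace, Heidi, Ivan, Karl}.
From Omar: component {Omar}.
That's 3 components.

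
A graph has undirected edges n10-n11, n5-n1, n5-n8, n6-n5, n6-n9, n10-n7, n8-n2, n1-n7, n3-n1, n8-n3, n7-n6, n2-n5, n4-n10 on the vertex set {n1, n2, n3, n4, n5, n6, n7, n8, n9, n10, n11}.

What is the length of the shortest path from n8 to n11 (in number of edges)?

Distance 0: n8.
Distance 1: n2, n3, n5.
Distance 2: n1, n6.
Distance 3: n7, n9.
Distance 4: n10.
Distance 5: n4, n11 — contains n11.

5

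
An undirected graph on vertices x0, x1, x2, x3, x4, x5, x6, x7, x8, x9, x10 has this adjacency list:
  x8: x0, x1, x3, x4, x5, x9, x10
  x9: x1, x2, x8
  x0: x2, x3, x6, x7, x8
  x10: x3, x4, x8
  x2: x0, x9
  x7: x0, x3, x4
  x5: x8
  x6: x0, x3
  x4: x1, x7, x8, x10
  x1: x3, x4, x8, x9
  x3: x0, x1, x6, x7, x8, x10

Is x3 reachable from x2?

Yes

Explore from x2.
Distance 1: reach x0, x9.
Distance 2: reach x1, x3, x6, x7, x8.
Found x3.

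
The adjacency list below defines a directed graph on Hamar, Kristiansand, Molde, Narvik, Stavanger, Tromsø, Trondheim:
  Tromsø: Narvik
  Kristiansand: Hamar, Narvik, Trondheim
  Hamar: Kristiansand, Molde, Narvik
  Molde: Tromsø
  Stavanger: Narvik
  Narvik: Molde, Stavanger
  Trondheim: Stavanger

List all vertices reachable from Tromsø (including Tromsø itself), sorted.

Start at Tromsø.
Its neighbours: Narvik.
Then their neighbours: Molde, Stavanger.
Nothing further is reachable.

Molde, Narvik, Stavanger, Tromsø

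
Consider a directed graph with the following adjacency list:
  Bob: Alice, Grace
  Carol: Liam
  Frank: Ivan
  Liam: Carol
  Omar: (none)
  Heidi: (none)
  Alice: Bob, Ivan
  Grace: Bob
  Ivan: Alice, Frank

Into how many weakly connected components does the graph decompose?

From Alice: component {Alice, Bob, Frank, Grace, Ivan}.
From Carol: component {Carol, Liam}.
From Heidi: component {Heidi}.
From Omar: component {Omar}.
That's 4 components.

4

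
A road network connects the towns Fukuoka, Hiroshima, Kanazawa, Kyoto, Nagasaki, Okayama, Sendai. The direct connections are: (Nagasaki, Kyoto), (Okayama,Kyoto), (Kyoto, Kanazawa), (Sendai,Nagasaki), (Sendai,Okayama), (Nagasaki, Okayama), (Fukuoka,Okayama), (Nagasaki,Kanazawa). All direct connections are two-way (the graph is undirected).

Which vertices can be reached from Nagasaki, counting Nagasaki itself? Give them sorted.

Fukuoka, Kanazawa, Kyoto, Nagasaki, Okayama, Sendai

Start at Nagasaki.
Its neighbours: Kanazawa, Kyoto, Okayama, Sendai.
Then their neighbours: Fukuoka.
Nothing further is reachable.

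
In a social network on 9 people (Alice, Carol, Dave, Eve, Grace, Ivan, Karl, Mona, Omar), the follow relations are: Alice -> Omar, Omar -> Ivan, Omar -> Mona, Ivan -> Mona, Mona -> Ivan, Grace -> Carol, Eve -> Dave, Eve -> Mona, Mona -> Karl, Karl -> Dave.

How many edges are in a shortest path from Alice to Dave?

4

Distance 0: Alice.
Distance 1: Omar.
Distance 2: Ivan, Mona.
Distance 3: Karl.
Distance 4: Dave — contains Dave.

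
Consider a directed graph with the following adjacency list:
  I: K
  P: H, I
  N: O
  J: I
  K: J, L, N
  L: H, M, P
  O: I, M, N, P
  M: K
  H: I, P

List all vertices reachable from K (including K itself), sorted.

H, I, J, K, L, M, N, O, P

Start at K.
Its neighbours: J, L, N.
Then their neighbours: H, I, M, O, P.
Every vertex is now reached.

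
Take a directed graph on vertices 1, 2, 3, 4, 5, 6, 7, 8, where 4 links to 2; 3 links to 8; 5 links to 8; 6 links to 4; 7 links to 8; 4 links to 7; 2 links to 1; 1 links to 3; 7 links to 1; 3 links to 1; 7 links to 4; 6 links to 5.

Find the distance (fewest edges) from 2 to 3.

2

Distance 0: 2.
Distance 1: 1.
Distance 2: 3 — contains 3.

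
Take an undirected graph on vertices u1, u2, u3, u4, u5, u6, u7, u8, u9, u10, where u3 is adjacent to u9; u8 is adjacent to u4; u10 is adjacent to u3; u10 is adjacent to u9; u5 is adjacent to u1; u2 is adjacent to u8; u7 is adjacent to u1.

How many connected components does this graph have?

From u1: component {u1, u5, u7}.
From u2: component {u2, u4, u8}.
From u3: component {u3, u9, u10}.
From u6: component {u6}.
That's 4 components.

4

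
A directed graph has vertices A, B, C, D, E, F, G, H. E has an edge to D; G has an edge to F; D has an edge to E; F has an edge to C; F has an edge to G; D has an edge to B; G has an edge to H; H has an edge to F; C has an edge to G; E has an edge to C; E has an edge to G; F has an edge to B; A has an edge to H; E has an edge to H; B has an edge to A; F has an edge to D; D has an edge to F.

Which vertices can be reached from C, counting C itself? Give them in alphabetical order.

A, B, C, D, E, F, G, H

Start at C.
Its neighbours: G.
Then their neighbours: F, H.
Then next layer: B, D.
Then next layer: A, E.
Every vertex is now reached.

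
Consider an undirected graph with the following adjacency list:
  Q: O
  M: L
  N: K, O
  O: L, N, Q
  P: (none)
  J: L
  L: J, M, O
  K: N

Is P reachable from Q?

Explore from Q.
Distance 1: reach O.
Distance 2: reach L, N.
Distance 3: reach J, K, M.
The search is exhausted without reaching P; it lies in a different component.

No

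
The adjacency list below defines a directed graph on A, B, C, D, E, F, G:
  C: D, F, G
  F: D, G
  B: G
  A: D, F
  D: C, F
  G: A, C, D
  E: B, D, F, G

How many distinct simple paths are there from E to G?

7

E→B→G
E→D→C→F→G
E→D→C→G
E→D→F→G
E→F→D→C→G
E→F→G
E→G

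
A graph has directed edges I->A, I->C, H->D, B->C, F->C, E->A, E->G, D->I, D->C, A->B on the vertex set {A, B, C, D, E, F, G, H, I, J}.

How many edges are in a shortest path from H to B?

4

Distance 0: H.
Distance 1: D.
Distance 2: C, I.
Distance 3: A.
Distance 4: B — contains B.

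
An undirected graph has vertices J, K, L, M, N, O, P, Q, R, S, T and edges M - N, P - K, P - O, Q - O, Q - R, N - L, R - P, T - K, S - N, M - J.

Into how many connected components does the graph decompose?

From J: component {J, L, M, N, S}.
From K: component {K, O, P, Q, R, T}.
That's 2 components.

2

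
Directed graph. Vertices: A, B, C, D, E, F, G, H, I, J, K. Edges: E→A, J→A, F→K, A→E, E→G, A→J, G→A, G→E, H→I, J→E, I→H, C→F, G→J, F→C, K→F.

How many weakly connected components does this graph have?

5

From A: component {A, E, G, J}.
From B: component {B}.
From C: component {C, F, K}.
From D: component {D}.
From H: component {H, I}.
That's 5 components.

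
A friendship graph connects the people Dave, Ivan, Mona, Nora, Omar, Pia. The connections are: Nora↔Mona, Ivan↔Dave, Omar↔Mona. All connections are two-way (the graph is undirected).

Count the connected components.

From Dave: component {Dave, Ivan}.
From Mona: component {Mona, Nora, Omar}.
From Pia: component {Pia}.
That's 3 components.

3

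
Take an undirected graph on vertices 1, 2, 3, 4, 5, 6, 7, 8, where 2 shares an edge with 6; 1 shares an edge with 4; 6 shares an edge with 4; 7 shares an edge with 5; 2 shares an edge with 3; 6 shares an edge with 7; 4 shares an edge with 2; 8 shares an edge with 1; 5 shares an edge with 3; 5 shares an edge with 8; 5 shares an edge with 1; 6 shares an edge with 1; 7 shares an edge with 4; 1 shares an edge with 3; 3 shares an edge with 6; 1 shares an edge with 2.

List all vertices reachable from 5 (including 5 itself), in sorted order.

Start at 5.
Its neighbours: 1, 3, 7, 8.
Then their neighbours: 2, 4, 6.
Every vertex is now reached.

1, 2, 3, 4, 5, 6, 7, 8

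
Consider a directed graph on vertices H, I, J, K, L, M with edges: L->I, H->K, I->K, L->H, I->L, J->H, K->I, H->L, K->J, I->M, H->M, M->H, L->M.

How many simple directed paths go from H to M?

H→K→I→L→M
H→K→I→M
H→L→I→M
H→L→M
H→M

5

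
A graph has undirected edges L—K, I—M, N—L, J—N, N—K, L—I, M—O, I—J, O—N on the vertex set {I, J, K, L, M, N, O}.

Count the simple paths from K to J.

K–L–I–J
K–L–I–M–O–N–J
K–L–N–J
K–L–N–O–M–I–J
K–N–J
K–N–L–I–J
K–N–O–M–I–J

7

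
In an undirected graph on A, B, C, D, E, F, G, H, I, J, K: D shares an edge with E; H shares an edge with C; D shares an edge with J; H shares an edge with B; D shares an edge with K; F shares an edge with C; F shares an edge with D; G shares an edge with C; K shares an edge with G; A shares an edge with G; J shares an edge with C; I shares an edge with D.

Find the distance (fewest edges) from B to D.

4

Distance 0: B.
Distance 1: H.
Distance 2: C.
Distance 3: F, G, J.
Distance 4: A, D, K — contains D.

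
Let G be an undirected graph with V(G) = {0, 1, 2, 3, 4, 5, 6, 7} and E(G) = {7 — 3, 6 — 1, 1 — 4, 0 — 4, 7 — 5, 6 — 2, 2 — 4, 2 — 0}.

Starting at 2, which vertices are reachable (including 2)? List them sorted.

Start at 2.
Its neighbours: 0, 4, 6.
Then their neighbours: 1.
Nothing further is reachable.

0, 1, 2, 4, 6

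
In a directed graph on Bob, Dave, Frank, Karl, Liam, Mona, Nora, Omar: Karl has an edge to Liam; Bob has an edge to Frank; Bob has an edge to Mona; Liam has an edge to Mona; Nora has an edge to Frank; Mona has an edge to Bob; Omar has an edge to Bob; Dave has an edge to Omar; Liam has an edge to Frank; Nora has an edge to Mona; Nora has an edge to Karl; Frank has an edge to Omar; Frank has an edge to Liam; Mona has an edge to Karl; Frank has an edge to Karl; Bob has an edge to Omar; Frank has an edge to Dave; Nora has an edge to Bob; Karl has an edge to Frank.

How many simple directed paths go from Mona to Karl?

2

Mona→Bob→Frank→Karl
Mona→Karl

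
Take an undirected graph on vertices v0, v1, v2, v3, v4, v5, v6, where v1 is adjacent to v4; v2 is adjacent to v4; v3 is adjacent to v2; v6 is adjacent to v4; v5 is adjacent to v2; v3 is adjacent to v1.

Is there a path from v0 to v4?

v0 has no edges, so nothing is reachable from it.

No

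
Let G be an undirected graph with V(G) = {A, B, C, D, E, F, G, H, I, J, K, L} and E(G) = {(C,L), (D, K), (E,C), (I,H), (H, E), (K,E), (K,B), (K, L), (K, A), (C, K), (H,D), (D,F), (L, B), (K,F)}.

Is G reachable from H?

No

Explore from H.
Distance 1: reach D, E, I.
Distance 2: reach C, F, K.
Distance 3: reach A, B, L.
The search is exhausted without reaching G; it lies in a different component.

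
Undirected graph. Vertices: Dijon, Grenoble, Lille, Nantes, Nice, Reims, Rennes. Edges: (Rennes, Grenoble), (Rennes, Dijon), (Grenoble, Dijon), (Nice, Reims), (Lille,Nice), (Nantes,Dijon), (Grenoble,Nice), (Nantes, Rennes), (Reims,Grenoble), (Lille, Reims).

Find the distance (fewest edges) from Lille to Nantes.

4

Distance 0: Lille.
Distance 1: Nice, Reims.
Distance 2: Grenoble.
Distance 3: Dijon, Rennes.
Distance 4: Nantes — contains Nantes.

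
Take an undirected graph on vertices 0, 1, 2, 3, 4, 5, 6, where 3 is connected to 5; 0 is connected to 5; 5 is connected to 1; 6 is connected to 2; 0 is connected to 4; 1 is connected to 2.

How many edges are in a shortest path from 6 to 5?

Distance 0: 6.
Distance 1: 2.
Distance 2: 1.
Distance 3: 5 — contains 5.

3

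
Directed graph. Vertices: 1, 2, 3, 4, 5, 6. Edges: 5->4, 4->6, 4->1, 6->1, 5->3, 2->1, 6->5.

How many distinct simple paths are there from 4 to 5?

1

4→6→5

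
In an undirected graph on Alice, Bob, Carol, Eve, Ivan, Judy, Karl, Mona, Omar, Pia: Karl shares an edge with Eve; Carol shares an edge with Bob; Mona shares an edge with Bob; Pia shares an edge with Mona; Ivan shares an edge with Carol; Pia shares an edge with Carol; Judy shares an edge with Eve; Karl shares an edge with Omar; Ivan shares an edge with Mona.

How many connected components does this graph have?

From Alice: component {Alice}.
From Bob: component {Bob, Carol, Ivan, Mona, Pia}.
From Eve: component {Eve, Judy, Karl, Omar}.
That's 3 components.

3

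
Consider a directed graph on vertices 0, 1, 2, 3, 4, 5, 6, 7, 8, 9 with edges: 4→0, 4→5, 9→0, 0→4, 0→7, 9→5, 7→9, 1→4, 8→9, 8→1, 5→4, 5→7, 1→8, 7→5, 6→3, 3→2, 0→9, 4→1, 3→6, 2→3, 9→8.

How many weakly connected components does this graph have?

From 0: component {0, 1, 4, 5, 7, 8, 9}.
From 2: component {2, 3, 6}.
That's 2 components.

2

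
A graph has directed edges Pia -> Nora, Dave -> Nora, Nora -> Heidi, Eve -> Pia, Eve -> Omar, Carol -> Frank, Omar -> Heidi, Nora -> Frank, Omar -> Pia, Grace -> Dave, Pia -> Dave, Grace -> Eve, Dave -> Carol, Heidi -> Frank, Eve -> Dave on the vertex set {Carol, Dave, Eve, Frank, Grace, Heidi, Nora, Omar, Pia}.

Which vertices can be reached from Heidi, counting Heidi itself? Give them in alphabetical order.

Frank, Heidi

Start at Heidi.
Its neighbours: Frank.
Nothing further is reachable.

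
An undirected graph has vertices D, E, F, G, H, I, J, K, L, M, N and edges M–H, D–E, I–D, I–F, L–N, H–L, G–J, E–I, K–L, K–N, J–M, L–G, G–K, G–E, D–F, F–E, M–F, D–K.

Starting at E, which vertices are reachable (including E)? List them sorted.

D, E, F, G, H, I, J, K, L, M, N

Start at E.
Its neighbours: D, F, G, I.
Then their neighbours: J, K, L, M.
Then next layer: H, N.
Every vertex is now reached.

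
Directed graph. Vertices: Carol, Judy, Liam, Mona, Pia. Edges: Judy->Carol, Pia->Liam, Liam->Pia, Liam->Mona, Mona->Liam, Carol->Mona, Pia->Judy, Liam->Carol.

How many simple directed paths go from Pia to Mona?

Pia→Judy→Carol→Mona
Pia→Liam→Carol→Mona
Pia→Liam→Mona

3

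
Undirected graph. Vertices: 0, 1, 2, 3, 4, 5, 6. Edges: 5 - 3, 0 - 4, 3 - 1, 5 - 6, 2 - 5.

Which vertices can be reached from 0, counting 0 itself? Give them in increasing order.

0, 4

Start at 0.
Its neighbours: 4.
Nothing further is reachable.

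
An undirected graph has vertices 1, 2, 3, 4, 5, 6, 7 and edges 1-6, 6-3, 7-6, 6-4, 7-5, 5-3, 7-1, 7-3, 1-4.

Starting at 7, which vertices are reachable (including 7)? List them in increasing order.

1, 3, 4, 5, 6, 7

Start at 7.
Its neighbours: 1, 3, 5, 6.
Then their neighbours: 4.
Nothing further is reachable.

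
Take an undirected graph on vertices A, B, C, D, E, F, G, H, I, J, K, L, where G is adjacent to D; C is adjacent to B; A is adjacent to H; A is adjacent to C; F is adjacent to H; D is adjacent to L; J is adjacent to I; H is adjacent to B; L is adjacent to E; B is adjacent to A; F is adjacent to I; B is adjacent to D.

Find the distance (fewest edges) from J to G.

Distance 0: J.
Distance 1: I.
Distance 2: F.
Distance 3: H.
Distance 4: A, B.
Distance 5: C, D.
Distance 6: G, L — contains G.

6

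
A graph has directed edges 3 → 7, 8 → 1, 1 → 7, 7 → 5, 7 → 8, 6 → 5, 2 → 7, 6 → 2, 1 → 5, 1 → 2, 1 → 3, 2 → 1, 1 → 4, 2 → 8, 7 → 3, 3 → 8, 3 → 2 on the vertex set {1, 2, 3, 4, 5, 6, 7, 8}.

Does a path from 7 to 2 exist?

Yes

Explore from 7.
Distance 1: reach 3, 5, 8.
Distance 2: reach 1, 2.
Found 2.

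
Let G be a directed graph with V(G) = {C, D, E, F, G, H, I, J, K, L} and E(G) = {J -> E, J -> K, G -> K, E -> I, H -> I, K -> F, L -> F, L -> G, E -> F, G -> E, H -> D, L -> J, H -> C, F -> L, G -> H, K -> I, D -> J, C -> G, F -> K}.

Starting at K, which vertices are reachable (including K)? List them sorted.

C, D, E, F, G, H, I, J, K, L

Start at K.
Its neighbours: F, I.
Then their neighbours: L.
Then next layer: G, J.
Then next layer: E, H.
Then next layer: C, D.
Every vertex is now reached.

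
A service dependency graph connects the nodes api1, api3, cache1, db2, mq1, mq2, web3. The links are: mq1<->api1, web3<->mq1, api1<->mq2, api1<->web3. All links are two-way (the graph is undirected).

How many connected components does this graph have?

4

From api1: component {api1, mq1, mq2, web3}.
From api3: component {api3}.
From cache1: component {cache1}.
From db2: component {db2}.
That's 4 components.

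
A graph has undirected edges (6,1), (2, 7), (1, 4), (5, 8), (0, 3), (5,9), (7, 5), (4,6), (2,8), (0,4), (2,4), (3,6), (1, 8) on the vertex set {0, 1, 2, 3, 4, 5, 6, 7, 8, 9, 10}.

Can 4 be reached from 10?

10 has no edges, so nothing is reachable from it.

No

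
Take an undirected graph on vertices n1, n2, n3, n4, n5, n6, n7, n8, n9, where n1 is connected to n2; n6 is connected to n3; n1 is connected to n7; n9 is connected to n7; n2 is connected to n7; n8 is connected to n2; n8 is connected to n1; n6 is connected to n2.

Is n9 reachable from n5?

No

n5 has no edges, so nothing is reachable from it.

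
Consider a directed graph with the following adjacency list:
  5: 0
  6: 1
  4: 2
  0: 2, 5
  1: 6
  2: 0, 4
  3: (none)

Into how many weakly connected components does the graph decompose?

From 0: component {0, 2, 4, 5}.
From 1: component {1, 6}.
From 3: component {3}.
That's 3 components.

3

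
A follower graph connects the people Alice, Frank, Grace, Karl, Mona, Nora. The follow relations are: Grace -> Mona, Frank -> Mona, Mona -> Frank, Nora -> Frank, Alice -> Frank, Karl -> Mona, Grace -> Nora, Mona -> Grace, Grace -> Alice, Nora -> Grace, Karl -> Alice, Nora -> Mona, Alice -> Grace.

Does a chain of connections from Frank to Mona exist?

Yes

Explore from Frank.
Distance 1: reach Mona.
Found Mona.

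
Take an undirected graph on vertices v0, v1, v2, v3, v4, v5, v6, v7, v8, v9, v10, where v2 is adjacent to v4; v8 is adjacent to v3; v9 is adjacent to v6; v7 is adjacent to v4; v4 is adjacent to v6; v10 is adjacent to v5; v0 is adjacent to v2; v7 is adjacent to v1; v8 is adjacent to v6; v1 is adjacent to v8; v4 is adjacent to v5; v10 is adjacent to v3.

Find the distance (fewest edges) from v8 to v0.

4

Distance 0: v8.
Distance 1: v1, v3, v6.
Distance 2: v4, v7, v9, v10.
Distance 3: v2, v5.
Distance 4: v0 — contains v0.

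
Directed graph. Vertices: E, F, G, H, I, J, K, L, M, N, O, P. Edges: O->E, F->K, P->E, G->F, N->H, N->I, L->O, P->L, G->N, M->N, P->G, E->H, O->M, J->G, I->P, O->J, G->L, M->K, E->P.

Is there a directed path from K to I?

K has no outgoing edges, so nothing is reachable from it.

No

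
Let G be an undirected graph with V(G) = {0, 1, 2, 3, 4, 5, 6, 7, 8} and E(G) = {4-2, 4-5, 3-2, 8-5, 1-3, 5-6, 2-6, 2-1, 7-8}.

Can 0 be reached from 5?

Explore from 5.
Distance 1: reach 4, 6, 8.
Distance 2: reach 2, 7.
Distance 3: reach 1, 3.
The search is exhausted without reaching 0; it lies in a different component.

No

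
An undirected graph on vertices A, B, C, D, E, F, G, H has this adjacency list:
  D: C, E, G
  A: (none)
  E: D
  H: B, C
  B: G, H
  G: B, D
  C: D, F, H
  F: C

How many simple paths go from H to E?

H–B–G–D–E
H–C–D–E

2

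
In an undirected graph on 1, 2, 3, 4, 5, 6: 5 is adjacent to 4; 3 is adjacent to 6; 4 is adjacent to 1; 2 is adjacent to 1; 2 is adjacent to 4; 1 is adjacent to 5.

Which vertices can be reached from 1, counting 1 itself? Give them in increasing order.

1, 2, 4, 5

Start at 1.
Its neighbours: 2, 4, 5.
Nothing further is reachable.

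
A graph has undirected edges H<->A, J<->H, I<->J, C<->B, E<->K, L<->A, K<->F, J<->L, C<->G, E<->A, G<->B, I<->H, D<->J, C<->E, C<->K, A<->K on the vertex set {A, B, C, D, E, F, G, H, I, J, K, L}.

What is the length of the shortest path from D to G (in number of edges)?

Distance 0: D.
Distance 1: J.
Distance 2: H, I, L.
Distance 3: A.
Distance 4: E, K.
Distance 5: C, F.
Distance 6: B, G — contains G.

6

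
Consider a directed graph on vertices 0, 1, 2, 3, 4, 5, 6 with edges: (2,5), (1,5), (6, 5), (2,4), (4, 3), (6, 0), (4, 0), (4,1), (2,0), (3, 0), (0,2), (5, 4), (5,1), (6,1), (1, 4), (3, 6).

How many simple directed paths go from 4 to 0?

4→0
4→3→0
4→3→6→0

3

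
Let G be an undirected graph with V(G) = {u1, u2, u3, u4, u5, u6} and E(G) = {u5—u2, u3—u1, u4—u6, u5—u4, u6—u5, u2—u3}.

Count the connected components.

From u1: component {u1, u2, u3, u4, u5, u6}.
That's 1 component.

1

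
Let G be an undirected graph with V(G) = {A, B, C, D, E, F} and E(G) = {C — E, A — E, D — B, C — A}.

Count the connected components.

3

From A: component {A, C, E}.
From B: component {B, D}.
From F: component {F}.
That's 3 components.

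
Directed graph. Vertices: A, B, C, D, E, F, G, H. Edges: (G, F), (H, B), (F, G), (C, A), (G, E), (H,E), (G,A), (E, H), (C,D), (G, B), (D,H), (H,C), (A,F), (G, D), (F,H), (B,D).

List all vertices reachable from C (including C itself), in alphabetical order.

Start at C.
Its neighbours: A, D.
Then their neighbours: F, H.
Then next layer: B, E, G.
Every vertex is now reached.

A, B, C, D, E, F, G, H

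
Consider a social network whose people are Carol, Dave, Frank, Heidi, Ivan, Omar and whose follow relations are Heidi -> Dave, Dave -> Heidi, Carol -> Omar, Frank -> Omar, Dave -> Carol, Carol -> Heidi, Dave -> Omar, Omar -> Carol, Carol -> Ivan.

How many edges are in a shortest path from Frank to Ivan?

Distance 0: Frank.
Distance 1: Omar.
Distance 2: Carol.
Distance 3: Heidi, Ivan — contains Ivan.

3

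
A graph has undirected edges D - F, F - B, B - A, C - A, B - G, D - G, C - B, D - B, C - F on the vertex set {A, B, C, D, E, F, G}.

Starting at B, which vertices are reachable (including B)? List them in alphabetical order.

Start at B.
Its neighbours: A, C, D, F, G.
Nothing further is reachable.

A, B, C, D, F, G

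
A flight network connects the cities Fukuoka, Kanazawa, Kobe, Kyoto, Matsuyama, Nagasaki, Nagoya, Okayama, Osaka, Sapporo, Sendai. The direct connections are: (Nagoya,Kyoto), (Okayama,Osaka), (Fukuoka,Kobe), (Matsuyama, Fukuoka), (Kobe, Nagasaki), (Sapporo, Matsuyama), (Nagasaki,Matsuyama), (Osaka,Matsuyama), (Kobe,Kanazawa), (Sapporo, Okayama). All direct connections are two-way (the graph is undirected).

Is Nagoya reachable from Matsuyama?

No

Explore from Matsuyama.
Distance 1: reach Fukuoka, Nagasaki, Osaka, Sapporo.
Distance 2: reach Kobe, Okayama.
Distance 3: reach Kanazawa.
The search is exhausted without reaching Nagoya; it lies in a different component.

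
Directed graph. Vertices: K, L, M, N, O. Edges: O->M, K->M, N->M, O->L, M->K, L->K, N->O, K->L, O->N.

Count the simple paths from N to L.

3

N→M→K→L
N→O→L
N→O→M→K→L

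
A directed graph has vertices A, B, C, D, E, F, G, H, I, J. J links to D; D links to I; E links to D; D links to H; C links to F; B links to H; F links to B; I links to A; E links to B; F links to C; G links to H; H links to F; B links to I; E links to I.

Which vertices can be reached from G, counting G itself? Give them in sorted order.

Start at G.
Its neighbours: H.
Then their neighbours: F.
Then next layer: B, C.
Then next layer: I.
Then next layer: A.
Nothing further is reachable.

A, B, C, F, G, H, I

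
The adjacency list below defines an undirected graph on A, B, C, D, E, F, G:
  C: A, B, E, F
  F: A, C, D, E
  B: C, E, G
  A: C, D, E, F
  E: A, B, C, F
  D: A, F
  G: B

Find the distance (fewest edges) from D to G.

4

Distance 0: D.
Distance 1: A, F.
Distance 2: C, E.
Distance 3: B.
Distance 4: G — contains G.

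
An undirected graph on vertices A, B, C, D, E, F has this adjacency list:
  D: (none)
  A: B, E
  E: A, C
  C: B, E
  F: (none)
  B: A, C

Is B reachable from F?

F has no edges, so nothing is reachable from it.

No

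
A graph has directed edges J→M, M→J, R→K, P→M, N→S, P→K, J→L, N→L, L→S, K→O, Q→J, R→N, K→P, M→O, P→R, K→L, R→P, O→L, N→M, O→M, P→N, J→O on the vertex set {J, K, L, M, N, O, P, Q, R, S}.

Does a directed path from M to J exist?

Explore from M.
Distance 1: reach J, O.
Found J.

Yes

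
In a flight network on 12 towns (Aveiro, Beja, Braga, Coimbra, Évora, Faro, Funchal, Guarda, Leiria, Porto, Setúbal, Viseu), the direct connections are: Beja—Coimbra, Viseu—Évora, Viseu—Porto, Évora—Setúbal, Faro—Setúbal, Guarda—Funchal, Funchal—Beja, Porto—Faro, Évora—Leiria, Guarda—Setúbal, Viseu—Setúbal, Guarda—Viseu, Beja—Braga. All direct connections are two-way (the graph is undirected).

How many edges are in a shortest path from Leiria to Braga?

6

Distance 0: Leiria.
Distance 1: Évora.
Distance 2: Setúbal, Viseu.
Distance 3: Faro, Guarda, Porto.
Distance 4: Funchal.
Distance 5: Beja.
Distance 6: Braga, Coimbra — contains Braga.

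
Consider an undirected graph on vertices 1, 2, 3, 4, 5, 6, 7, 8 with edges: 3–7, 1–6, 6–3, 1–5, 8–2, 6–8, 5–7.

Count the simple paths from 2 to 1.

2–8–6–1
2–8–6–3–7–5–1

2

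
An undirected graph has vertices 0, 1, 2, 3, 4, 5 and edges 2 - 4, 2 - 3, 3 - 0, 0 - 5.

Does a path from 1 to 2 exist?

1 has no edges, so nothing is reachable from it.

No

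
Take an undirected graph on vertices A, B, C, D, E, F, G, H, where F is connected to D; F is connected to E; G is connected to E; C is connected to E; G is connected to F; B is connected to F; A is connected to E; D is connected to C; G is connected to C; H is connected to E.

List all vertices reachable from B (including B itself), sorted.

A, B, C, D, E, F, G, H

Start at B.
Its neighbours: F.
Then their neighbours: D, E, G.
Then next layer: A, C, H.
Every vertex is now reached.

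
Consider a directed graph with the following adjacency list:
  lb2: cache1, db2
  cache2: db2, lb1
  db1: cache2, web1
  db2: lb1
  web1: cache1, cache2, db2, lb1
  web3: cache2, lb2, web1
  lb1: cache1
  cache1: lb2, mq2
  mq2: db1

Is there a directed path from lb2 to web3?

No

Explore from lb2.
Distance 1: reach cache1, db2.
Distance 2: reach lb1, mq2.
Distance 3: reach db1.
Distance 4: reach cache2, web1.
The search from lb2 is exhausted; no directed path reaches web3.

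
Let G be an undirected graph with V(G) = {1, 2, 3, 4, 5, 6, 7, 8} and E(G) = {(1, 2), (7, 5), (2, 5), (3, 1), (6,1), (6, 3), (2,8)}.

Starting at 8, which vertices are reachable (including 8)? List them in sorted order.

Start at 8.
Its neighbours: 2.
Then their neighbours: 1, 5.
Then next layer: 3, 6, 7.
Nothing further is reachable.

1, 2, 3, 5, 6, 7, 8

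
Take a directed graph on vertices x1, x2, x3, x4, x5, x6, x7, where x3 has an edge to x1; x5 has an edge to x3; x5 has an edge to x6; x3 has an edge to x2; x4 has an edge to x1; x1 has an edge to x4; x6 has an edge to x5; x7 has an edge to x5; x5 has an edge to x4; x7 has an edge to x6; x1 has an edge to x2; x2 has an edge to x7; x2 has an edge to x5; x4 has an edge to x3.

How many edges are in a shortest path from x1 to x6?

3

Distance 0: x1.
Distance 1: x2, x4.
Distance 2: x3, x5, x7.
Distance 3: x6 — contains x6.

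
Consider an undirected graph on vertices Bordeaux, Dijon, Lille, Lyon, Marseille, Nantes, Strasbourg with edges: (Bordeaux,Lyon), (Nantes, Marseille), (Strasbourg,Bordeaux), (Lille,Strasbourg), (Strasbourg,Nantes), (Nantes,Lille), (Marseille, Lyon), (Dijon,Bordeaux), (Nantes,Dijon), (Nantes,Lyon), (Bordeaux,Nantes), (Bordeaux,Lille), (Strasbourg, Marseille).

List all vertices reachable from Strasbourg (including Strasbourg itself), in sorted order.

Start at Strasbourg.
Its neighbours: Bordeaux, Lille, Marseille, Nantes.
Then their neighbours: Dijon, Lyon.
Every vertex is now reached.

Bordeaux, Dijon, Lille, Lyon, Marseille, Nantes, Strasbourg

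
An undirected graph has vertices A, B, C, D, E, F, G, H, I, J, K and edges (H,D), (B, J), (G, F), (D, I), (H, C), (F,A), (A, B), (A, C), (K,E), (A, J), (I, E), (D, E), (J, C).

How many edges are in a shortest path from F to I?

5

Distance 0: F.
Distance 1: A, G.
Distance 2: B, C, J.
Distance 3: H.
Distance 4: D.
Distance 5: E, I — contains I.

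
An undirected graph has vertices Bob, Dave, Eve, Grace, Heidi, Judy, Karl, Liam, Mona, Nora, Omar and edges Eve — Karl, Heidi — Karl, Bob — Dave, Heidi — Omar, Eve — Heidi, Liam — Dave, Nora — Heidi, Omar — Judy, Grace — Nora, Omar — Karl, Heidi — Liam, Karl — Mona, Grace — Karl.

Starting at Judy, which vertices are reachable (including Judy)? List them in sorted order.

Bob, Dave, Eve, Grace, Heidi, Judy, Karl, Liam, Mona, Nora, Omar

Start at Judy.
Its neighbours: Omar.
Then their neighbours: Heidi, Karl.
Then next layer: Eve, Grace, Liam, Mona, Nora.
Then next layer: Dave.
Then next layer: Bob.
Every vertex is now reached.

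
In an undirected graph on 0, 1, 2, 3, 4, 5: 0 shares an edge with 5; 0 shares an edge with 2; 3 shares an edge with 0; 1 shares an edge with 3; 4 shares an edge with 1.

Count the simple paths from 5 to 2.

5–0–2

1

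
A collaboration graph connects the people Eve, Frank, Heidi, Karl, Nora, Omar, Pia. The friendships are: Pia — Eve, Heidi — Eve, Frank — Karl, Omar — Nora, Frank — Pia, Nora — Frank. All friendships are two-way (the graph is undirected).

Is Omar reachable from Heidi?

Explore from Heidi.
Distance 1: reach Eve.
Distance 2: reach Pia.
Distance 3: reach Frank.
Distance 4: reach Karl, Nora.
Distance 5: reach Omar.
Found Omar.

Yes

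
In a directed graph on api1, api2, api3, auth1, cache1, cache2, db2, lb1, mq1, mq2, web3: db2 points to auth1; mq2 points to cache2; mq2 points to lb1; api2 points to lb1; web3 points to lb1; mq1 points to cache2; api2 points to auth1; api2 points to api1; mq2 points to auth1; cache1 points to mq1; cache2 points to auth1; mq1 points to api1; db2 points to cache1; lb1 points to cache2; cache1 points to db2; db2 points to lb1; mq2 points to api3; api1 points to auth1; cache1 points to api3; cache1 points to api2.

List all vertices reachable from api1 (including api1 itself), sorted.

Start at api1.
Its neighbours: auth1.
Nothing further is reachable.

api1, auth1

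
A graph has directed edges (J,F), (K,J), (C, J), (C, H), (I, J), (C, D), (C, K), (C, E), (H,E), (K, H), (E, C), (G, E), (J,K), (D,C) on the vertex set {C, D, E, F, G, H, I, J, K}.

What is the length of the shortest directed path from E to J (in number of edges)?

Distance 0: E.
Distance 1: C.
Distance 2: D, H, J, K — contains J.

2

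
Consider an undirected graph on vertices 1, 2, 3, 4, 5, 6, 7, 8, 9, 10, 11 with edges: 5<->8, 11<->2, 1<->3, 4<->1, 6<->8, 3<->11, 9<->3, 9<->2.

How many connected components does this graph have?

4

From 1: component {1, 2, 3, 4, 9, 11}.
From 5: component {5, 6, 8}.
From 7: component {7}.
From 10: component {10}.
That's 4 components.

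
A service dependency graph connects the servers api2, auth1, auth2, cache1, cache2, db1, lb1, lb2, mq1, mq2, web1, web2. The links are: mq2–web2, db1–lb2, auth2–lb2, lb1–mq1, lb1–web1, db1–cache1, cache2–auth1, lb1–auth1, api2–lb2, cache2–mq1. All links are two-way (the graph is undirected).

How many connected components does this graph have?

3

From api2: component {api2, auth2, cache1, db1, lb2}.
From auth1: component {auth1, cache2, lb1, mq1, web1}.
From mq2: component {mq2, web2}.
That's 3 components.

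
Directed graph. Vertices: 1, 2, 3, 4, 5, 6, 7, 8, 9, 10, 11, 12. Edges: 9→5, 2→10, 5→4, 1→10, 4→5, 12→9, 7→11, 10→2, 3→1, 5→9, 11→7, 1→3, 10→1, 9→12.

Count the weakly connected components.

From 1: component {1, 2, 3, 10}.
From 4: component {4, 5, 9, 12}.
From 6: component {6}.
From 7: component {7, 11}.
From 8: component {8}.
That's 5 components.

5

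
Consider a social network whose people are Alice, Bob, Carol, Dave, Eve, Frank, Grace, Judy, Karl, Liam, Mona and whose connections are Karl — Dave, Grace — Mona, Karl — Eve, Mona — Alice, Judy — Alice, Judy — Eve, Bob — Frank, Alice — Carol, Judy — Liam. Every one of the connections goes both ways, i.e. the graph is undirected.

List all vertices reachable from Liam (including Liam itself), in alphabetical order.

Start at Liam.
Its neighbours: Judy.
Then their neighbours: Alice, Eve.
Then next layer: Carol, Karl, Mona.
Then next layer: Dave, Grace.
Nothing further is reachable.

Alice, Carol, Dave, Eve, Grace, Judy, Karl, Liam, Mona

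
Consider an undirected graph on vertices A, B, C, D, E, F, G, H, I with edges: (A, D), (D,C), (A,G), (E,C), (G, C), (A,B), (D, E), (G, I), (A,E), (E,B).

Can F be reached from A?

Explore from A.
Distance 1: reach B, D, E, G.
Distance 2: reach C, I.
The search is exhausted without reaching F; it lies in a different component.

No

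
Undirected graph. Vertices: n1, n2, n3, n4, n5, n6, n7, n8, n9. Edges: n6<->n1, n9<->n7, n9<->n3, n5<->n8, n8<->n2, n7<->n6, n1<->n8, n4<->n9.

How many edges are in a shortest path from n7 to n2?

Distance 0: n7.
Distance 1: n6, n9.
Distance 2: n1, n3, n4.
Distance 3: n8.
Distance 4: n2, n5 — contains n2.

4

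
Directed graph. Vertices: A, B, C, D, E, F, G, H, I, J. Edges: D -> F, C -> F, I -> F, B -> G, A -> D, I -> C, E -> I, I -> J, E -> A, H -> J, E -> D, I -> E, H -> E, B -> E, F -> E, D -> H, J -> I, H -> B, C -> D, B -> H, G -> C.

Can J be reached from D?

Explore from D.
Distance 1: reach F, H.
Distance 2: reach B, E, J.
Found J.

Yes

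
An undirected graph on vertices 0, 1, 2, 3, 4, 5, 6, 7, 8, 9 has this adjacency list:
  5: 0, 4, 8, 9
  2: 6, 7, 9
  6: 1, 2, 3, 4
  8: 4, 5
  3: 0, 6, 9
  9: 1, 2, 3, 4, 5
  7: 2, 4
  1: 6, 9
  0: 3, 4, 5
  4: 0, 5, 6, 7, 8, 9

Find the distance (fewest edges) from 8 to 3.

3

Distance 0: 8.
Distance 1: 4, 5.
Distance 2: 0, 6, 7, 9.
Distance 3: 1, 2, 3 — contains 3.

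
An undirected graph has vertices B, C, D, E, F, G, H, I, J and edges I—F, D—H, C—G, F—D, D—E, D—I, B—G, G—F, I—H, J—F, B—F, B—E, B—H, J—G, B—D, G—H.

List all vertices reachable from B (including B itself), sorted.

B, C, D, E, F, G, H, I, J

Start at B.
Its neighbours: D, E, F, G, H.
Then their neighbours: C, I, J.
Every vertex is now reached.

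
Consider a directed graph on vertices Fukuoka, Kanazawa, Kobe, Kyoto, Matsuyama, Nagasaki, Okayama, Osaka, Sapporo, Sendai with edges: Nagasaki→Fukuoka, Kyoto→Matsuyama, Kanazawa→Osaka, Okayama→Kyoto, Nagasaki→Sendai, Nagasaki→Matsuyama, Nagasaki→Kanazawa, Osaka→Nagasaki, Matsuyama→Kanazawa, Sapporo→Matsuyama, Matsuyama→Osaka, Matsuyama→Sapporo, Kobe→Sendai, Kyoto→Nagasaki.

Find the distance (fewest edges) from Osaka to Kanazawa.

2

Distance 0: Osaka.
Distance 1: Nagasaki.
Distance 2: Fukuoka, Kanazawa, Matsuyama, Sendai — contains Kanazawa.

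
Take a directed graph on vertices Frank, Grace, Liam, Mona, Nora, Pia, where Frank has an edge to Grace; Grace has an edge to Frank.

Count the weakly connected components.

5

From Frank: component {Frank, Grace}.
From Liam: component {Liam}.
From Mona: component {Mona}.
From Nora: component {Nora}.
From Pia: component {Pia}.
That's 5 components.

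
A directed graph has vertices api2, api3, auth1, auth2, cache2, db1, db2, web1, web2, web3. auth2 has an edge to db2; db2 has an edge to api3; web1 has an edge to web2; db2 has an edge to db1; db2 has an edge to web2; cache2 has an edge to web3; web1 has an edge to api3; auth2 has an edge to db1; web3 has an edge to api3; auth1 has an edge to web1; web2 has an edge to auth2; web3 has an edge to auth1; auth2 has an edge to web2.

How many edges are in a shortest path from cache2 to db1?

6

Distance 0: cache2.
Distance 1: web3.
Distance 2: api3, auth1.
Distance 3: web1.
Distance 4: web2.
Distance 5: auth2.
Distance 6: db1, db2 — contains db1.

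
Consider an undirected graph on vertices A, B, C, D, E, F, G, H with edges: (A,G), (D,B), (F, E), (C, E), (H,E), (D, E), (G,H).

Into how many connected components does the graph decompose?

From A: component {A, B, C, D, E, F, G, H}.
That's 1 component.

1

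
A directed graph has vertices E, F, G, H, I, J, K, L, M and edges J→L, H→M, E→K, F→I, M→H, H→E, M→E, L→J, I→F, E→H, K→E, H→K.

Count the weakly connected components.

4

From E: component {E, H, K, M}.
From F: component {F, I}.
From G: component {G}.
From J: component {J, L}.
That's 4 components.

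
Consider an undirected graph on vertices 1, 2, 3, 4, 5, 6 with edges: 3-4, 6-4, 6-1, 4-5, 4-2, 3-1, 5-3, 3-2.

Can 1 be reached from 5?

Yes

Explore from 5.
Distance 1: reach 3, 4.
Distance 2: reach 1, 2, 6.
Found 1.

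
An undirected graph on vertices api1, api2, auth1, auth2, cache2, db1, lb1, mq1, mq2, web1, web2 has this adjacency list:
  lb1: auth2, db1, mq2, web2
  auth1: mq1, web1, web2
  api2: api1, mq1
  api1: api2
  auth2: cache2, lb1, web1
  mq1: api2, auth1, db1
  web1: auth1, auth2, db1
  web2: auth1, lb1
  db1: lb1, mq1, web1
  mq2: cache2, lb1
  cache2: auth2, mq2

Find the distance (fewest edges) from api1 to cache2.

6

Distance 0: api1.
Distance 1: api2.
Distance 2: mq1.
Distance 3: auth1, db1.
Distance 4: lb1, web1, web2.
Distance 5: auth2, mq2.
Distance 6: cache2 — contains cache2.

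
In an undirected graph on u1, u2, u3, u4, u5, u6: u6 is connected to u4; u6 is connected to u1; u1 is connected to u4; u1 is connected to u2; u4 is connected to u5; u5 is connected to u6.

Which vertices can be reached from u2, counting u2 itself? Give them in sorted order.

Start at u2.
Its neighbours: u1.
Then their neighbours: u4, u6.
Then next layer: u5.
Nothing further is reachable.

u1, u2, u4, u5, u6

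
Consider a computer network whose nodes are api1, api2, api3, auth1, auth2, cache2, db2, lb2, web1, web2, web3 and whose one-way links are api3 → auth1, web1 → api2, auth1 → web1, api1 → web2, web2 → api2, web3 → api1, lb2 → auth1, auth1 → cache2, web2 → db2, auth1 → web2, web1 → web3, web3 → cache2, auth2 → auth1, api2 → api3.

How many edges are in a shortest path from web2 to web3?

5

Distance 0: web2.
Distance 1: api2, db2.
Distance 2: api3.
Distance 3: auth1.
Distance 4: cache2, web1.
Distance 5: web3 — contains web3.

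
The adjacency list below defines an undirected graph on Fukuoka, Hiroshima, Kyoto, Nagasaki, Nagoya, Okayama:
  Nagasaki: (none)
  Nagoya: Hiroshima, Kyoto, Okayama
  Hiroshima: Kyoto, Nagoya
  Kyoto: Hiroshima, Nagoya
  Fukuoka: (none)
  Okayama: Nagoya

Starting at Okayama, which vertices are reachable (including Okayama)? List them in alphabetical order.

Hiroshima, Kyoto, Nagoya, Okayama

Start at Okayama.
Its neighbours: Nagoya.
Then their neighbours: Hiroshima, Kyoto.
Nothing further is reachable.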